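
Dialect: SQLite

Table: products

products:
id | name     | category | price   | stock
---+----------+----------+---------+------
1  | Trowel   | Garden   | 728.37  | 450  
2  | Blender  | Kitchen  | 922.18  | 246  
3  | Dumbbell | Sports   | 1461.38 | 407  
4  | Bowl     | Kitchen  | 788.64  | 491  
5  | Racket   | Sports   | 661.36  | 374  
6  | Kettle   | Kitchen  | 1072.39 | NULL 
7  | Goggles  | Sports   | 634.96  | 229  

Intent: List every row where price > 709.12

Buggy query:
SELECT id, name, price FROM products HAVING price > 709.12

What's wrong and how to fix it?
Bug: This is a non-aggregate query (no GROUP BY, no aggregates), so in SQLite the HAVING clause is invalid here; a row-level condition belongs in WHERE

Fix: Replace HAVING with WHERE since the condition applies to individual rows

Corrected query:
SELECT id, name, price FROM products WHERE price > 709.12

Result:
id | name     | price  
---+----------+--------
1  | Trowel   | 728.37 
2  | Blender  | 922.18 
3  | Dumbbell | 1461.38
4  | Bowl     | 788.64 
6  | Kettle   | 1072.39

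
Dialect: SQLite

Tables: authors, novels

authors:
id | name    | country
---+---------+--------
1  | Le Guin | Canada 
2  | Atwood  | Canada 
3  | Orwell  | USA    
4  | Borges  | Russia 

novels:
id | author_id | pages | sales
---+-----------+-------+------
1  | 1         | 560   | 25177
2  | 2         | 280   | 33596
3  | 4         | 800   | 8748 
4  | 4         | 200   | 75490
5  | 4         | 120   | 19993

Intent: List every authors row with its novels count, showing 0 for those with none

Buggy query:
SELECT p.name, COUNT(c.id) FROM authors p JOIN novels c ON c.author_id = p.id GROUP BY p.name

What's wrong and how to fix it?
Bug: INNER JOIN drops authors rows that have no matching novels rows

Fix: Use LEFT JOIN so parents without children still appear (COUNT(c.id) gives 0)

Corrected query:
SELECT p.name, COUNT(c.id) FROM authors p LEFT JOIN novels c ON c.author_id = p.id GROUP BY p.name

Result:
name    | COUNT(c.id)
--------+------------
Atwood  | 1          
Borges  | 3          
Le Guin | 1          
Orwell  | 0          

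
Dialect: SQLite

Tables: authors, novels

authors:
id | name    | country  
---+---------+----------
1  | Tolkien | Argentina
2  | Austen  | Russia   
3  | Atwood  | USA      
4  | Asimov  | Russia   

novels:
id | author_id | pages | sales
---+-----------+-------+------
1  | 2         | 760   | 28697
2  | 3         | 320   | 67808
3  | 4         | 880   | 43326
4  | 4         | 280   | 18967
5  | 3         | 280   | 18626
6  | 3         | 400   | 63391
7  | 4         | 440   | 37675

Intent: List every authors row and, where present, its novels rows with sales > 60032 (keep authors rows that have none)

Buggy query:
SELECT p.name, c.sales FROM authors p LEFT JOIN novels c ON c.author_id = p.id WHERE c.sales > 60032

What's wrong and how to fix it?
Bug: Filtering c.sales in WHERE discards the NULL rows produced by LEFT JOIN, turning it into an inner join

Fix: Put 'c.sales > 60032' in the JOIN's ON clause instead of WHERE

Corrected query:
SELECT p.name, c.sales FROM authors p LEFT JOIN novels c ON c.author_id = p.id AND c.sales > 60032

Result:
name    | sales
--------+------
Tolkien | NULL 
Austen  | NULL 
Atwood  | 63391
Atwood  | 67808
Asimov  | NULL 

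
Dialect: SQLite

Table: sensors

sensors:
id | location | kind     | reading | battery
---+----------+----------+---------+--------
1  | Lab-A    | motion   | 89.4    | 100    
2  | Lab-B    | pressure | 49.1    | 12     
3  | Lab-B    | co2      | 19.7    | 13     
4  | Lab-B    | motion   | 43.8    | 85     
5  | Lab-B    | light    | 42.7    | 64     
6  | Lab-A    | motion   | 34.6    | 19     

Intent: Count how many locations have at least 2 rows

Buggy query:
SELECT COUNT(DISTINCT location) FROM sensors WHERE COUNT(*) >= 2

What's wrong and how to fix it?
Bug: WHERE filters individual rows, not groups, so a group-level COUNT is invalid there

Fix: Group first with HAVING COUNT(*) >= 2, then COUNT the resulting groups

Corrected query:
SELECT COUNT(*) FROM (SELECT location FROM sensors GROUP BY location HAVING COUNT(*) >= 2)

Result:
COUNT(*)
--------
2       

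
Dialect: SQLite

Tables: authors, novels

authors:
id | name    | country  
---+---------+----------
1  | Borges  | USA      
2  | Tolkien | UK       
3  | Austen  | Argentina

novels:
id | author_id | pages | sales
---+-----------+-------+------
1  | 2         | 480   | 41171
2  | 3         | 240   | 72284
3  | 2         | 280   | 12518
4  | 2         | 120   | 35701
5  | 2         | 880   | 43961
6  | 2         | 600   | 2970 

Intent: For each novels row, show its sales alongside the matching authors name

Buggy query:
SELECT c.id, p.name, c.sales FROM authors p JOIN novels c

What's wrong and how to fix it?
Bug: JOIN with no ON clause produces a cartesian product; every novels row pairs with every authors row

Fix: Add ON c.author_id = p.id to the JOIN

Corrected query:
SELECT c.id, p.name, c.sales FROM authors p JOIN novels c ON c.author_id = p.id

Result:
id | name    | sales
---+---------+------
1  | Tolkien | 41171
2  | Austen  | 72284
3  | Tolkien | 12518
4  | Tolkien | 35701
5  | Tolkien | 43961
6  | Tolkien | 2970 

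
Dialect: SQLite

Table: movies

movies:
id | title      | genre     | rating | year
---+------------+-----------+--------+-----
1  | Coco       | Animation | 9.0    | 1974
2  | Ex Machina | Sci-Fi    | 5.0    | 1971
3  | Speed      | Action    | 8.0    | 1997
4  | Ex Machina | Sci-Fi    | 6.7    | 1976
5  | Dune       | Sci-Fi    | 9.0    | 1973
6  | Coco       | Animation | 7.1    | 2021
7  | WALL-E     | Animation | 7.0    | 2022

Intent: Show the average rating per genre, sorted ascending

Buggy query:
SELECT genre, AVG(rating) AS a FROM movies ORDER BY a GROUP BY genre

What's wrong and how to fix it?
Bug: ORDER BY appears before GROUP BY; SQL clause order requires GROUP BY first

Fix: Move ORDER BY to the end, after GROUP BY

Corrected query:
SELECT genre, AVG(rating) AS a FROM movies GROUP BY genre ORDER BY a

Result:
genre     | a  
----------+----
Sci-Fi    | 6.9
Animation | 7.7
Action    | 8  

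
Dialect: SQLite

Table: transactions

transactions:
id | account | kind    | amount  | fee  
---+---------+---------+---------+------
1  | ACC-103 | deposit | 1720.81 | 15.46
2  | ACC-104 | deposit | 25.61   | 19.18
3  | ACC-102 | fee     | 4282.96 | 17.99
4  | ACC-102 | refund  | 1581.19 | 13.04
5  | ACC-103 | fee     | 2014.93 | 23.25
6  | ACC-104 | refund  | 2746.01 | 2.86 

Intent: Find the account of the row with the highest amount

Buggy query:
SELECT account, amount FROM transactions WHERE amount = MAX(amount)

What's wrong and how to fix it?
Bug: MAX(amount) is an aggregate and cannot be used directly in WHERE

Fix: Use a subquery: WHERE amount = (SELECT MAX(amount) FROM transactions)

Corrected query:
SELECT account, amount FROM transactions WHERE amount = (SELECT MAX(amount) FROM transactions)

Result:
account | amount 
--------+--------
ACC-102 | 4282.96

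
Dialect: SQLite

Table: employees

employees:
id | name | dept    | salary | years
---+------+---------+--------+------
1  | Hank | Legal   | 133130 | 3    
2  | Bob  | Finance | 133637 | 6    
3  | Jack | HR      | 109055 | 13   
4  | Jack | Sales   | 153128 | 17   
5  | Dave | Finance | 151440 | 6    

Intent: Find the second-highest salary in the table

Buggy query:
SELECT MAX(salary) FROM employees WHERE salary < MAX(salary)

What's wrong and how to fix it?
Bug: MAX(salary) on the right of the comparison is an aggregate-in-WHERE error

Fix: Compute the overall MAX in a subquery, then take MAX of rows below it

Corrected query:
SELECT MAX(salary) FROM employees WHERE salary < (SELECT MAX(salary) FROM employees)

Result:
MAX(salary)
-----------
151440     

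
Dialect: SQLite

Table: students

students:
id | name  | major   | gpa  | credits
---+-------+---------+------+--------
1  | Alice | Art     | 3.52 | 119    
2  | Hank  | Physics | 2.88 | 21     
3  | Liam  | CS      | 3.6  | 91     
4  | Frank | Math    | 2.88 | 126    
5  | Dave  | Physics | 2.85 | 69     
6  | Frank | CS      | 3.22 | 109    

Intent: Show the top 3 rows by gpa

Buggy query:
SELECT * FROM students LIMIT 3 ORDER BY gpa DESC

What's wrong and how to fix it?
Bug: ORDER BY cannot follow LIMIT; LIMIT is the final clause

Fix: Sort with ORDER BY, then apply LIMIT

Corrected query:
SELECT * FROM students ORDER BY gpa DESC LIMIT 3

Result:
id | name  | major | gpa  | credits
---+-------+-------+------+--------
3  | Liam  | CS    | 3.6  | 91     
1  | Alice | Art   | 3.52 | 119    
6  | Frank | CS    | 3.22 | 109    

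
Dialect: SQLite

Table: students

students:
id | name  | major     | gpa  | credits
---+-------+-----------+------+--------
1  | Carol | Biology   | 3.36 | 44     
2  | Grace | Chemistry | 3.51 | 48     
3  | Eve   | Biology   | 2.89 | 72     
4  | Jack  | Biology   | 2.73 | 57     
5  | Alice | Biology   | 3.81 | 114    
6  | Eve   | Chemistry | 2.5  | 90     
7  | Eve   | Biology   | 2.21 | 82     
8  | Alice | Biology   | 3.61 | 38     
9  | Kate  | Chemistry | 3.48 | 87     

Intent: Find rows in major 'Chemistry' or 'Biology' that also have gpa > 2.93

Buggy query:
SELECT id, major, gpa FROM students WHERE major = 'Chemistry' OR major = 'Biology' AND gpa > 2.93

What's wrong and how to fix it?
Bug: AND binds tighter than OR, so this parses as major = 'Chemistry' OR (major = 'Biology' AND gpa > 2.93)

Fix: Group the OR with parentheses (or use IN), then AND the threshold

Corrected query:
SELECT id, major, gpa FROM students WHERE (major = 'Chemistry' OR major = 'Biology') AND gpa > 2.93

Result:
id | major     | gpa 
---+-----------+-----
1  | Biology   | 3.36
2  | Chemistry | 3.51
5  | Biology   | 3.81
8  | Biology   | 3.61
9  | Chemistry | 3.48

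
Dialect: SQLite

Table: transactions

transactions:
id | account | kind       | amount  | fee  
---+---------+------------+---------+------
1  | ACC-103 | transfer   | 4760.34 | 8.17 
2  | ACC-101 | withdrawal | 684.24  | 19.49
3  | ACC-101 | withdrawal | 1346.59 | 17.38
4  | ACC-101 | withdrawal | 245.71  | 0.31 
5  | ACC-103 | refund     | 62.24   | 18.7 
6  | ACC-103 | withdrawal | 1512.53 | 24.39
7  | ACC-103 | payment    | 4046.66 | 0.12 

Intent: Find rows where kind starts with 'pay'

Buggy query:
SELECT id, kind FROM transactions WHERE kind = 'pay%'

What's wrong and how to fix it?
Bug: '=' compares the literal string including the % character; pattern matching needs LIKE

Fix: Replace '=' with LIKE so 'pay%' is treated as a pattern

Corrected query:
SELECT id, kind FROM transactions WHERE kind LIKE 'pay%'

Result:
id | kind   
---+--------
7  | payment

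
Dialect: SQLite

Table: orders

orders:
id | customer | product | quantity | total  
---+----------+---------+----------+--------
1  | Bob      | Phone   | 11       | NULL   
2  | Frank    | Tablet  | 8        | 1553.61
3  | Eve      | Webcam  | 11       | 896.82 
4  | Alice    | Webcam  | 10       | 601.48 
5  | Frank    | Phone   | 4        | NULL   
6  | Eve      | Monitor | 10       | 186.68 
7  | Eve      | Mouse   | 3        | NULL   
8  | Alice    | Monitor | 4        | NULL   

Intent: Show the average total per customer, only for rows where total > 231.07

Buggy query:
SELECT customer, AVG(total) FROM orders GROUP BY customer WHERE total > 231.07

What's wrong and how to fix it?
Bug: WHERE cannot follow GROUP BY

Fix: Move the WHERE clause before GROUP BY

Corrected query:
SELECT customer, AVG(total) FROM orders WHERE total > 231.07 GROUP BY customer

Result:
customer | AVG(total)
---------+-----------
Alice    | 601.48    
Eve      | 896.82    
Frank    | 1553.61   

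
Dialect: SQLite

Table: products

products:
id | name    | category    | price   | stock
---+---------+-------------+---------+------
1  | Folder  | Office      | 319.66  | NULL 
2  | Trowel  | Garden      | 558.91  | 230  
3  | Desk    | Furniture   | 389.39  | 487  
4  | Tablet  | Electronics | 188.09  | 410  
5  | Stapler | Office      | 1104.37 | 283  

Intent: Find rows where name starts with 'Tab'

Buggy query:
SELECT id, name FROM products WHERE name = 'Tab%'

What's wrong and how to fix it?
Bug: Wildcards only work with LIKE; '=' treats '%' as a literal character

Fix: Use LIKE for wildcard pattern matching

Corrected query:
SELECT id, name FROM products WHERE name LIKE 'Tab%'

Result:
id | name  
---+-------
4  | Tablet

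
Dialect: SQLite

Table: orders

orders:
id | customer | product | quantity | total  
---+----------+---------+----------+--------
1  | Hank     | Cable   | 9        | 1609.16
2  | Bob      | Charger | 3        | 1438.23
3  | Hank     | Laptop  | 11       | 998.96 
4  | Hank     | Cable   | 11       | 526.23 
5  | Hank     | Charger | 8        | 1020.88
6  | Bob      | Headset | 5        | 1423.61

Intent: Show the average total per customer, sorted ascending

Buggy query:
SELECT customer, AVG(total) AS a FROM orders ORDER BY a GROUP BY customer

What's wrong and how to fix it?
Bug: ORDER BY appears before GROUP BY; SQL clause order requires GROUP BY first

Fix: Reorder: SELECT … FROM … GROUP BY … ORDER BY …

Corrected query:
SELECT customer, AVG(total) AS a FROM orders GROUP BY customer ORDER BY a

Result:
customer | a        
---------+----------
Hank     | 1038.8075
Bob      | 1430.92  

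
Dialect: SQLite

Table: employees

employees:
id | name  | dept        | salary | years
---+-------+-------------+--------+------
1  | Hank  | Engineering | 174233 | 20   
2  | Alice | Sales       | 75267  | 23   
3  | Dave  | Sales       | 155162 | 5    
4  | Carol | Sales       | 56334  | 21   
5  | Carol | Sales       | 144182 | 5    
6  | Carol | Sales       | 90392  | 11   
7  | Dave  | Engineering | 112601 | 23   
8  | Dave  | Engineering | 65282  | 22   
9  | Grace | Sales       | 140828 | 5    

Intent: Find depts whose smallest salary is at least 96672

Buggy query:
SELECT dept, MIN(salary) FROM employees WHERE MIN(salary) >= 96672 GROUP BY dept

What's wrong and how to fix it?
Bug: Aggregates like MIN are computed per group after WHERE runs

Fix: Use HAVING for the per-group MIN condition

Corrected query:
SELECT dept, MIN(salary) FROM employees GROUP BY dept HAVING MIN(salary) >= 96672

Result:
(no rows)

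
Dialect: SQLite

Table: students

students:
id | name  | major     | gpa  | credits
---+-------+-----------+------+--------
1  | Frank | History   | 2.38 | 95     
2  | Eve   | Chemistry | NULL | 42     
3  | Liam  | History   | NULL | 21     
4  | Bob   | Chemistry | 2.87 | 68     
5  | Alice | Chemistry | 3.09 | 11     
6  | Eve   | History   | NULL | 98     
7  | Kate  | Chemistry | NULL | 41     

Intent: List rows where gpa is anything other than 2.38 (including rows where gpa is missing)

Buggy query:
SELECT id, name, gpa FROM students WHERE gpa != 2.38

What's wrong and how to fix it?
Bug: 'gpa != 2.38' is unknown when gpa is NULL, so NULL rows are silently excluded

Fix: Add an explicit OR gpa IS NULL to include the missing-value rows

Corrected query:
SELECT id, name, gpa FROM students WHERE gpa != 2.38 OR gpa IS NULL

Result:
id | name  | gpa 
---+-------+-----
2  | Eve   | NULL
3  | Liam  | NULL
4  | Bob   | 2.87
5  | Alice | 3.09
6  | Eve   | NULL
7  | Kate  | NULL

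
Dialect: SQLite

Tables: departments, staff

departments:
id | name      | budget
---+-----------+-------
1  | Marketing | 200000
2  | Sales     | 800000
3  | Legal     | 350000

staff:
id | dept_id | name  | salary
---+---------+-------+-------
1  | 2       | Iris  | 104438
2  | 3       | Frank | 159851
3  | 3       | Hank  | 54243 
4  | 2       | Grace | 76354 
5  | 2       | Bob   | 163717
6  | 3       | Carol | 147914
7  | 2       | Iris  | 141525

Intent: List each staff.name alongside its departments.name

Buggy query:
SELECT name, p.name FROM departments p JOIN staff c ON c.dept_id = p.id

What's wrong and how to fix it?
Bug: Both tables have a 'name' column; the unqualified reference is ambiguous

Fix: Qualify the column with its table alias (c.name)

Corrected query:
SELECT c.name, p.name FROM departments p JOIN staff c ON c.dept_id = p.id

Result:
name  | name 
------+------
Iris  | Sales
Frank | Legal
Hank  | Legal
Grace | Sales
Bob   | Sales
Carol | Legal
Iris  | Sales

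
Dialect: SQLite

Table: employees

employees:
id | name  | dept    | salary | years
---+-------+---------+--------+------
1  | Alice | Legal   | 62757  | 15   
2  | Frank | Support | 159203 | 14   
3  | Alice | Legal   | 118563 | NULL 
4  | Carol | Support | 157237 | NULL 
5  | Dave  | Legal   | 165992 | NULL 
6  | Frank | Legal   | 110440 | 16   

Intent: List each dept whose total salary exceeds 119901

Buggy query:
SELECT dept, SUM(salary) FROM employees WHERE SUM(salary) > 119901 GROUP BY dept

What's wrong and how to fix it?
Bug: WHERE runs before GROUP BY, so aggregates aren't available there

Fix: Use HAVING (which filters groups after aggregation) instead of WHERE

Corrected query:
SELECT dept, SUM(salary) FROM employees GROUP BY dept HAVING SUM(salary) > 119901

Result:
dept    | SUM(salary)
--------+------------
Legal   | 457752     
Support | 316440     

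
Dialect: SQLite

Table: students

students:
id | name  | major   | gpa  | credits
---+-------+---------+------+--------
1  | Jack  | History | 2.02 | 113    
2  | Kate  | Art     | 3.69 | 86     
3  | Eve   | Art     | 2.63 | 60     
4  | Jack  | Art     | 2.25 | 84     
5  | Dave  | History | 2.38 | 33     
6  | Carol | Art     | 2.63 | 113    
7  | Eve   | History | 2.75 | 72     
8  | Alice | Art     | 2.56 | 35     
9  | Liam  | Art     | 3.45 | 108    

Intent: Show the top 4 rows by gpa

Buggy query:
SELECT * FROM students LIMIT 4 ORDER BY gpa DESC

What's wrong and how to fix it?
Bug: LIMIT must come after ORDER BY

Fix: Sort with ORDER BY, then apply LIMIT

Corrected query:
SELECT * FROM students ORDER BY gpa DESC LIMIT 4

Result:
id | name | major   | gpa  | credits
---+------+---------+------+--------
2  | Kate | Art     | 3.69 | 86     
9  | Liam | Art     | 3.45 | 108    
7  | Eve  | History | 2.75 | 72     
3  | Eve  | Art     | 2.63 | 60     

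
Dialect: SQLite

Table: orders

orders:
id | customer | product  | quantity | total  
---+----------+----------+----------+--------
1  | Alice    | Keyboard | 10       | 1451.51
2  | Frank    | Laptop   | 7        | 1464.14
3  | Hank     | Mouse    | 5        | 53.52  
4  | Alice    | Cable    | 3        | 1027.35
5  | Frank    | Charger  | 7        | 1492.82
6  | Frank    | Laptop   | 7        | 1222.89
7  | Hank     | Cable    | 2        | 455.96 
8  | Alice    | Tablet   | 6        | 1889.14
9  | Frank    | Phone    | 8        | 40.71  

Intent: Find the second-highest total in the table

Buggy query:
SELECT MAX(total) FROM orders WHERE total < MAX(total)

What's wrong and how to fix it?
Bug: The inner MAX is an aggregate inside WHERE, which is not allowed

Fix: Compute the overall MAX in a subquery, then take MAX of rows below it

Corrected query:
SELECT MAX(total) FROM orders WHERE total < (SELECT MAX(total) FROM orders)

Result:
MAX(total)
----------
1492.82   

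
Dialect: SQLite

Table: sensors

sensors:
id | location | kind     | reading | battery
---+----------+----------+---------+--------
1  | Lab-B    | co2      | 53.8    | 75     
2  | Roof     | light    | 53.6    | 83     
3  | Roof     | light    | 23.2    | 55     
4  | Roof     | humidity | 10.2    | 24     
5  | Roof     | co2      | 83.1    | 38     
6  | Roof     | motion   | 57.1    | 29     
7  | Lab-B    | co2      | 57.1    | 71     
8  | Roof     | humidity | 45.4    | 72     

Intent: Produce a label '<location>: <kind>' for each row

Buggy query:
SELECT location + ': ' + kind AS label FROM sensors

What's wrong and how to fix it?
Bug: '+' is numeric addition; on text columns SQLite converts them to 0 instead of concatenating

Fix: Use the || operator for string concatenation

Corrected query:
SELECT location || ': ' || kind AS label FROM sensors

Result:
label         
--------------
Lab-B: co2    
Roof: light   
Roof: light   
Roof: humidity
Roof: co2     
Roof: motion  
Lab-B: co2    
Roof: humidity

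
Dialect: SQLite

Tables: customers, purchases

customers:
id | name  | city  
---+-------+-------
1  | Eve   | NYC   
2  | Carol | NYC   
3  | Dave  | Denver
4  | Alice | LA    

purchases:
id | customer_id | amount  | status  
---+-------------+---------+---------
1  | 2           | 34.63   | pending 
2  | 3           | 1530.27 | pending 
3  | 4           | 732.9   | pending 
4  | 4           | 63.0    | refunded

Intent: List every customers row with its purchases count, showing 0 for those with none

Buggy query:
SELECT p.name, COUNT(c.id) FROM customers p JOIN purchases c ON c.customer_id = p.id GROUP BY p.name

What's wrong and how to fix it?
Bug: INNER JOIN drops customers rows that have no matching purchases rows

Fix: Use LEFT JOIN so parents without children still appear (COUNT(c.id) gives 0)

Corrected query:
SELECT p.name, COUNT(c.id) FROM customers p LEFT JOIN purchases c ON c.customer_id = p.id GROUP BY p.name

Result:
name  | COUNT(c.id)
------+------------
Alice | 2          
Carol | 1          
Dave  | 1          
Eve   | 0          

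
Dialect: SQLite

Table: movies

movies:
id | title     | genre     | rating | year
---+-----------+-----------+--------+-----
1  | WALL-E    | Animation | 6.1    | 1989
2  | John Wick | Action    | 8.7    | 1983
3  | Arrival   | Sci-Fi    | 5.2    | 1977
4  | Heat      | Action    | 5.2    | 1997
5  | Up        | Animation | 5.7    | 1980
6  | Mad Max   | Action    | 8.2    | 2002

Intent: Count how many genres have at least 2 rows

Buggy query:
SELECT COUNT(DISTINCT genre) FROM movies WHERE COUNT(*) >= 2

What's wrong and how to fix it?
Bug: COUNT(*) cannot appear in WHERE; the per-group count doesn't exist yet

Fix: Group first with HAVING COUNT(*) >= 2, then COUNT the resulting groups

Corrected query:
SELECT COUNT(*) FROM (SELECT genre FROM movies GROUP BY genre HAVING COUNT(*) >= 2)

Result:
COUNT(*)
--------
2       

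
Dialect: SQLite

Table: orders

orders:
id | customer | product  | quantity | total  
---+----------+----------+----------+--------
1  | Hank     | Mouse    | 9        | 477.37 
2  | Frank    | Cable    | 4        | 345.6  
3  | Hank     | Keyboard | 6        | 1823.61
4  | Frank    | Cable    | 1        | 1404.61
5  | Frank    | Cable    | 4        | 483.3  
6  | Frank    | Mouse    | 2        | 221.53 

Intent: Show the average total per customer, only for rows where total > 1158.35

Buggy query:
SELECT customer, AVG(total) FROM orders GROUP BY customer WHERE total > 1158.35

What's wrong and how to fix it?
Bug: WHERE cannot follow GROUP BY

Fix: Move the WHERE clause before GROUP BY

Corrected query:
SELECT customer, AVG(total) FROM orders WHERE total > 1158.35 GROUP BY customer

Result:
customer | AVG(total)
---------+-----------
Frank    | 1404.61   
Hank     | 1823.61   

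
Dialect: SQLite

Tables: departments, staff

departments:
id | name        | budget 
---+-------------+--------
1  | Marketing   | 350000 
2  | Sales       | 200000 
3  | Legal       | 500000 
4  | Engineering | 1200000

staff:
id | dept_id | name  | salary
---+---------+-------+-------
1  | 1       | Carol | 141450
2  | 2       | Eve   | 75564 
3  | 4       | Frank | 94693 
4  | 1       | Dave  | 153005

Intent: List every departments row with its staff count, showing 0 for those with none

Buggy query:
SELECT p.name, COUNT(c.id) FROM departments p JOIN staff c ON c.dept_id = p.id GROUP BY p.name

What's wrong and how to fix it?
Bug: An inner join excludes parents with zero children

Fix: Switch to LEFT JOIN to retain unmatched parent rows

Corrected query:
SELECT p.name, COUNT(c.id) FROM departments p LEFT JOIN staff c ON c.dept_id = p.id GROUP BY p.name

Result:
name        | COUNT(c.id)
------------+------------
Engineering | 1          
Legal       | 0          
Marketing   | 2          
Sales       | 1          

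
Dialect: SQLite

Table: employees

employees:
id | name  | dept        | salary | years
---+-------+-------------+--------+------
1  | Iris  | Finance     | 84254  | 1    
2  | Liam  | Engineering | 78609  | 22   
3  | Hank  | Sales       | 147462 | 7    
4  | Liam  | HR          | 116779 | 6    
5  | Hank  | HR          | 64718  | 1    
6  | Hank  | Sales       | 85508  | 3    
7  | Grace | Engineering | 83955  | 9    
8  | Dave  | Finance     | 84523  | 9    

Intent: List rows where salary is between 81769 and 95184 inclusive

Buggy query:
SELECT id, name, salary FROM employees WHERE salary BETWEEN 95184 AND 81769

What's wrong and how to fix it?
Bug: BETWEEN expects the lower bound first; with 95184 AND 81769 the range is empty

Fix: Swap the bounds so the smaller value comes first

Corrected query:
SELECT id, name, salary FROM employees WHERE salary BETWEEN 81769 AND 95184

Result:
id | name  | salary
---+-------+-------
1  | Iris  | 84254 
6  | Hank  | 85508 
7  | Grace | 83955 
8  | Dave  | 84523 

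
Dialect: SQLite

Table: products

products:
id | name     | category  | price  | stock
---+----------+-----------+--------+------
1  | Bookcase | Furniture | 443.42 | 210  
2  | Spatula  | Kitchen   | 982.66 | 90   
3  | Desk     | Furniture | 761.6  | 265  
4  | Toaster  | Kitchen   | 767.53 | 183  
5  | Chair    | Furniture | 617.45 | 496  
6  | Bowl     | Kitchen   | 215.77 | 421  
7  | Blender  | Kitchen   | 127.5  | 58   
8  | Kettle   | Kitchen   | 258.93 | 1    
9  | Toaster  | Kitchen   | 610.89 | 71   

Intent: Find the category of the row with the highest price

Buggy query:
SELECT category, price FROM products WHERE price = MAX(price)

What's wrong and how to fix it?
Bug: MAX(price) is an aggregate and cannot be used directly in WHERE

Fix: Wrap MAX in a scalar subquery so WHERE compares against a single value

Corrected query:
SELECT category, price FROM products WHERE price = (SELECT MAX(price) FROM products)

Result:
category | price 
---------+-------
Kitchen  | 982.66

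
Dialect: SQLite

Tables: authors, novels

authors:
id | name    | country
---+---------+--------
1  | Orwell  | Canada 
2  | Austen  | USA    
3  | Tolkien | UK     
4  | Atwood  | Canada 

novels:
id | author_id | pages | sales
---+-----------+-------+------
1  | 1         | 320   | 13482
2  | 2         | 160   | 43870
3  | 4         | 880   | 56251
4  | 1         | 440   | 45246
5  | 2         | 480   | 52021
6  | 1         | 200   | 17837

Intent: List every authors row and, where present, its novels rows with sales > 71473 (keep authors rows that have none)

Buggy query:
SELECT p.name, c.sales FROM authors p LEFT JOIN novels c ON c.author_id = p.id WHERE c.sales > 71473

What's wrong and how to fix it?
Bug: Filtering c.sales in WHERE discards the NULL rows produced by LEFT JOIN, turning it into an inner join

Fix: Put 'c.sales > 71473' in the JOIN's ON clause instead of WHERE

Corrected query:
SELECT p.name, c.sales FROM authors p LEFT JOIN novels c ON c.author_id = p.id AND c.sales > 71473

Result:
name    | sales
--------+------
Orwell  | NULL 
Austen  | NULL 
Tolkien | NULL 
Atwood  | NULL 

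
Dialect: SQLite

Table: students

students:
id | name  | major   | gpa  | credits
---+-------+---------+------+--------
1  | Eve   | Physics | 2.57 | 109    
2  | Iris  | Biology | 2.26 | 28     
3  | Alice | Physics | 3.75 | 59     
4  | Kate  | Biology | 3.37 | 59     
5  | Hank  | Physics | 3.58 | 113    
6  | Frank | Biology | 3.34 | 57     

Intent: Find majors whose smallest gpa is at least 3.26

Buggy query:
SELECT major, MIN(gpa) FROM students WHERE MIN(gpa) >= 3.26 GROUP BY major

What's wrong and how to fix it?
Bug: MIN() in WHERE is a misuse of aggregate

Fix: Replace WHERE with HAVING after the GROUP BY

Corrected query:
SELECT major, MIN(gpa) FROM students GROUP BY major HAVING MIN(gpa) >= 3.26

Result:
(no rows)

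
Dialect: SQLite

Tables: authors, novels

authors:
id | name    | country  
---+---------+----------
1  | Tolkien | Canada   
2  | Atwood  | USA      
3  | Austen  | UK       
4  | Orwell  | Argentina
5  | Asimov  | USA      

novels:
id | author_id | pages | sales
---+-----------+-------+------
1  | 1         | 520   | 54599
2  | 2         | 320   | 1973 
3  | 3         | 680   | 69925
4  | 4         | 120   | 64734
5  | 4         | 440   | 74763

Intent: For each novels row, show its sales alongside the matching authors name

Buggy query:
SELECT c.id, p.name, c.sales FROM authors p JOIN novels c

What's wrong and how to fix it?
Bug: Missing join condition: each novels row is matched to all authors rows instead of just its own

Fix: Add ON c.author_id = p.id to the JOIN

Corrected query:
SELECT c.id, p.name, c.sales FROM authors p JOIN novels c ON c.author_id = p.id

Result:
id | name    | sales
---+---------+------
1  | Tolkien | 54599
2  | Atwood  | 1973 
3  | Austen  | 69925
4  | Orwell  | 64734
5  | Orwell  | 74763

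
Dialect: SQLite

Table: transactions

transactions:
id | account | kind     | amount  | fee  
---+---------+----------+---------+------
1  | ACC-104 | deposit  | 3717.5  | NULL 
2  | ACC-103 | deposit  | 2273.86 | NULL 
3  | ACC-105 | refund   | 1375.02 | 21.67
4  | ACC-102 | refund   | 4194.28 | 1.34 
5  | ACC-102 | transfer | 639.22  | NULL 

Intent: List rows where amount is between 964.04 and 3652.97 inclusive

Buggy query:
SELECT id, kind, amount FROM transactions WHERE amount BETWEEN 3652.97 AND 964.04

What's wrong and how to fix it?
Bug: BETWEEN expects the lower bound first; with 3652.97 AND 964.04 the range is empty

Fix: Swap the bounds so the smaller value comes first

Corrected query:
SELECT id, kind, amount FROM transactions WHERE amount BETWEEN 964.04 AND 3652.97

Result:
id | kind    | amount 
---+---------+--------
2  | deposit | 2273.86
3  | refund  | 1375.02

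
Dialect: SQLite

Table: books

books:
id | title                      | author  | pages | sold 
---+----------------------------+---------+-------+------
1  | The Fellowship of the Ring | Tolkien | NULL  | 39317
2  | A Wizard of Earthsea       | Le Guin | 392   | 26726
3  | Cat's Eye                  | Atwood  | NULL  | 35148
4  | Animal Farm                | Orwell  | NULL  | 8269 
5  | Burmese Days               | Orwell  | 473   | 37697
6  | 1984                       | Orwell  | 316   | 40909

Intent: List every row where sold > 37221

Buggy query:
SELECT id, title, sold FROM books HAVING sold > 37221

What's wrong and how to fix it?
Bug: This is a non-aggregate query (no GROUP BY, no aggregates), so in SQLite the HAVING clause is invalid here; a row-level condition belongs in WHERE

Fix: Use WHERE for row-level filtering

Corrected query:
SELECT id, title, sold FROM books WHERE sold > 37221

Result:
id | title                      | sold 
---+----------------------------+------
1  | The Fellowship of the Ring | 39317
5  | Burmese Days               | 37697
6  | 1984                       | 40909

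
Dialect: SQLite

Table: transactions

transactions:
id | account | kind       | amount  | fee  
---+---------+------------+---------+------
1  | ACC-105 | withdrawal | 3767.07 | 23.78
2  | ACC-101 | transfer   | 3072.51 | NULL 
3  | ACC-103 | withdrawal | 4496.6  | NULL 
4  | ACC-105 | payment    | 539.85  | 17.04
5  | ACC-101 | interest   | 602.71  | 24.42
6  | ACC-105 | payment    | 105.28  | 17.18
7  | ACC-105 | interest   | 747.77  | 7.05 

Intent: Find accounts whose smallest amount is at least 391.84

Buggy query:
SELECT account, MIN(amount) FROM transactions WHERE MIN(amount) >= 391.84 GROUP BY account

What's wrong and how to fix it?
Bug: MIN() in WHERE is a misuse of aggregate

Fix: Use HAVING for the per-group MIN condition

Corrected query:
SELECT account, MIN(amount) FROM transactions GROUP BY account HAVING MIN(amount) >= 391.84

Result:
account | MIN(amount)
--------+------------
ACC-101 | 602.71     
ACC-103 | 4496.6     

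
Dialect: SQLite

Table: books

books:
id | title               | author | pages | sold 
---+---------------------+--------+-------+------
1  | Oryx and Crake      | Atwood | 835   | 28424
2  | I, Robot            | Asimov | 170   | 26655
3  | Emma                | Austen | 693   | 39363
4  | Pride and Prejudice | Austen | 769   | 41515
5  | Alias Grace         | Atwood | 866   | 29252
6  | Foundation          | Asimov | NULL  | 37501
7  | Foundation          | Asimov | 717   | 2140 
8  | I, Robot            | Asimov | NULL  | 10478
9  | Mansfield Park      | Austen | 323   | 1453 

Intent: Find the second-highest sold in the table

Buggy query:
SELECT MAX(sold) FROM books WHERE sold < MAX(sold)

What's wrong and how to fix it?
Bug: The inner MAX is an aggregate inside WHERE, which is not allowed

Fix: Put the inner MAX in a scalar subquery

Corrected query:
SELECT MAX(sold) FROM books WHERE sold < (SELECT MAX(sold) FROM books)

Result:
MAX(sold)
---------
39363    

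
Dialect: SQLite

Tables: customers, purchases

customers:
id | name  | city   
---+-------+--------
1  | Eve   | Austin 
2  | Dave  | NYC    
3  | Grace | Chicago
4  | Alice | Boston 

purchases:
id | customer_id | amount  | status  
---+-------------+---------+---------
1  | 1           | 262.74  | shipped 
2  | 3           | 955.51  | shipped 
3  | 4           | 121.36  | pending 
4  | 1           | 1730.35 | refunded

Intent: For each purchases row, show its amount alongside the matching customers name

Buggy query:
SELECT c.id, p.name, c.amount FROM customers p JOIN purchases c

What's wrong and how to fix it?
Bug: JOIN with no ON clause produces a cartesian product; every purchases row pairs with every customers row

Fix: Add ON c.customer_id = p.id to the JOIN

Corrected query:
SELECT c.id, p.name, c.amount FROM customers p JOIN purchases c ON c.customer_id = p.id

Result:
id | name  | amount 
---+-------+--------
1  | Eve   | 262.74 
2  | Grace | 955.51 
3  | Alice | 121.36 
4  | Eve   | 1730.35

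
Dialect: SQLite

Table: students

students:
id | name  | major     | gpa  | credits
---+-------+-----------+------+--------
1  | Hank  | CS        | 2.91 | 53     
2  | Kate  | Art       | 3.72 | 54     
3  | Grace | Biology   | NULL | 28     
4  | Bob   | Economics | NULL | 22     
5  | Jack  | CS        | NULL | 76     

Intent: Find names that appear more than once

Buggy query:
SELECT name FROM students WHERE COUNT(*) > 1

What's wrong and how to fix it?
Bug: WHERE can't reference COUNT(*); aggregates are computed after WHERE

Fix: Group first, then use HAVING for the count condition

Corrected query:
SELECT name FROM students GROUP BY name HAVING COUNT(*) > 1

Result:
(no rows)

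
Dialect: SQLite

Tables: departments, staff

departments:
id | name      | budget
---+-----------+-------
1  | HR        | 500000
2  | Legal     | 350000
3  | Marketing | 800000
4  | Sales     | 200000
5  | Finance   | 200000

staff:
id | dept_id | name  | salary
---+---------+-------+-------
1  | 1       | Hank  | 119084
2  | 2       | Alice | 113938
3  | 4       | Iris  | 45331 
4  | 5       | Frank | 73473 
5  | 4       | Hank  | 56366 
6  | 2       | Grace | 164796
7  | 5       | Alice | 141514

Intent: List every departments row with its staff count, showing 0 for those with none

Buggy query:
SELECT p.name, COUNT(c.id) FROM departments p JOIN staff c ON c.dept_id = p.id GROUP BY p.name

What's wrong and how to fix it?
Bug: INNER JOIN drops departments rows that have no matching staff rows

Fix: Use LEFT JOIN so parents without children still appear (COUNT(c.id) gives 0)

Corrected query:
SELECT p.name, COUNT(c.id) FROM departments p LEFT JOIN staff c ON c.dept_id = p.id GROUP BY p.name

Result:
name      | COUNT(c.id)
----------+------------
Finance   | 2          
HR        | 1          
Legal     | 2          
Marketing | 0          
Sales     | 2          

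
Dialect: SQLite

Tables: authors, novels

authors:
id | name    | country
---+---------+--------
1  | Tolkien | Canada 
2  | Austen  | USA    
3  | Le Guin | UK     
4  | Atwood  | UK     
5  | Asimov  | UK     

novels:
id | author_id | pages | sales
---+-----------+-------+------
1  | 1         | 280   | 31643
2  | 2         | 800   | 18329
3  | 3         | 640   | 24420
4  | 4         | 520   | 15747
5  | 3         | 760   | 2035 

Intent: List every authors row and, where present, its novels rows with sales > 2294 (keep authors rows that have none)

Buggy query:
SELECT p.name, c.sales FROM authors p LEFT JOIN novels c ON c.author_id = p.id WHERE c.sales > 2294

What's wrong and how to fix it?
Bug: Filtering c.sales in WHERE discards the NULL rows produced by LEFT JOIN, turning it into an inner join

Fix: Put 'c.sales > 2294' in the JOIN's ON clause instead of WHERE

Corrected query:
SELECT p.name, c.sales FROM authors p LEFT JOIN novels c ON c.author_id = p.id AND c.sales > 2294

Result:
name    | sales
--------+------
Tolkien | 31643
Austen  | 18329
Le Guin | 24420
Atwood  | 15747
Asimov  | NULL 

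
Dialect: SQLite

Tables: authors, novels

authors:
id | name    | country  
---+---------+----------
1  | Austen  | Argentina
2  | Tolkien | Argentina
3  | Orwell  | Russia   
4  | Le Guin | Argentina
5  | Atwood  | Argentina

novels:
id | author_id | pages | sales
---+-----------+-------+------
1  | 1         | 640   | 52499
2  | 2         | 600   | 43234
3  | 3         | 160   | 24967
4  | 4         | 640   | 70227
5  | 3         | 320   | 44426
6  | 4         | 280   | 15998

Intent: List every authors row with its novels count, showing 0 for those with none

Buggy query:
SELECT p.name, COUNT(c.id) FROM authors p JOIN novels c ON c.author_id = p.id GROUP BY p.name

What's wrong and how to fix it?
Bug: An inner join excludes parents with zero children

Fix: Use LEFT JOIN so parents without children still appear (COUNT(c.id) gives 0)

Corrected query:
SELECT p.name, COUNT(c.id) FROM authors p LEFT JOIN novels c ON c.author_id = p.id GROUP BY p.name

Result:
name    | COUNT(c.id)
--------+------------
Atwood  | 0          
Austen  | 1          
Le Guin | 2          
Orwell  | 2          
Tolkien | 1          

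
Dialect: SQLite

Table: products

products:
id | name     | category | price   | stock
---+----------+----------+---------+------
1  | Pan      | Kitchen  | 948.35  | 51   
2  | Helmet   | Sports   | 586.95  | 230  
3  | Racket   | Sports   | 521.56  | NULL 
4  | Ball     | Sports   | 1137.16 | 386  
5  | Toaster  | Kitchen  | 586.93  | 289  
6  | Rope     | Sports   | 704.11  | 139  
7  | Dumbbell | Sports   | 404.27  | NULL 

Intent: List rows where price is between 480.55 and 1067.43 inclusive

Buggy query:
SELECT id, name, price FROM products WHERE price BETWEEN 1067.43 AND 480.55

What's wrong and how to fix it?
Bug: The bounds are reversed; BETWEEN a AND b requires a <= b to match anything

Fix: Swap the bounds so the smaller value comes first

Corrected query:
SELECT id, name, price FROM products WHERE price BETWEEN 480.55 AND 1067.43

Result:
id | name    | price 
---+---------+-------
1  | Pan     | 948.35
2  | Helmet  | 586.95
3  | Racket  | 521.56
5  | Toaster | 586.93
6  | Rope    | 704.11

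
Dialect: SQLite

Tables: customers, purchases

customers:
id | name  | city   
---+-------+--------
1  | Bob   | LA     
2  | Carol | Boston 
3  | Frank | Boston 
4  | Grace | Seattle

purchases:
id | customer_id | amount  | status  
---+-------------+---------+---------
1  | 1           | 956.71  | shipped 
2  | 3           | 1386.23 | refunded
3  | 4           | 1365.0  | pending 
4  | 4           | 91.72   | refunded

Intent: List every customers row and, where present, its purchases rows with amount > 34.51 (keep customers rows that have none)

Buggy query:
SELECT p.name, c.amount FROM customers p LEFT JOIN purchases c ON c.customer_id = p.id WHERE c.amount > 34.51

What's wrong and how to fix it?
Bug: A WHERE condition on the right-hand table after LEFT JOIN drops unmatched parents

Fix: Put 'c.amount > 34.51' in the JOIN's ON clause instead of WHERE

Corrected query:
SELECT p.name, c.amount FROM customers p LEFT JOIN purchases c ON c.customer_id = p.id AND c.amount > 34.51

Result:
name  | amount 
------+--------
Bob   | 956.71 
Carol | NULL   
Frank | 1386.23
Grace | 91.72  
Grace | 1365   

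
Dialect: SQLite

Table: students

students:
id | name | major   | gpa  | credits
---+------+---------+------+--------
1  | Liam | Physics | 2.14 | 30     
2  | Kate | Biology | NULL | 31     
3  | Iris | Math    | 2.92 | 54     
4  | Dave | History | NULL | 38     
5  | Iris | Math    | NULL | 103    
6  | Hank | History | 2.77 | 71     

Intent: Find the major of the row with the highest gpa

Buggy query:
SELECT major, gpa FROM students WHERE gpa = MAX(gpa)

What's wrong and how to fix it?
Bug: MAX(gpa) is an aggregate and cannot be used directly in WHERE

Fix: Use a subquery: WHERE gpa = (SELECT MAX(gpa) FROM students)

Corrected query:
SELECT major, gpa FROM students WHERE gpa = (SELECT MAX(gpa) FROM students)

Result:
major | gpa 
------+-----
Math  | 2.92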